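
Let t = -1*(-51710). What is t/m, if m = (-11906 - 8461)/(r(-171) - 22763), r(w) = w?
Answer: 1185917140/20367 ≈ 58227.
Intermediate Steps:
m = 20367/22934 (m = (-11906 - 8461)/(-171 - 22763) = -20367/(-22934) = -20367*(-1/22934) = 20367/22934 ≈ 0.88807)
t = 51710
t/m = 51710/(20367/22934) = 51710*(22934/20367) = 1185917140/20367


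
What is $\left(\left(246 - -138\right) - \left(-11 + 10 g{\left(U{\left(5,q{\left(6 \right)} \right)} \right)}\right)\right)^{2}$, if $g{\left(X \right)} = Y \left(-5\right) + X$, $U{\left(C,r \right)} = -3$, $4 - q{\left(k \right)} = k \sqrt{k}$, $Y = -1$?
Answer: $140625$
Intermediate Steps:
$q{\left(k \right)} = 4 - k^{\frac{3}{2}}$ ($q{\left(k \right)} = 4 - k \sqrt{k} = 4 - k^{\frac{3}{2}}$)
$g{\left(X \right)} = 5 + X$ ($g{\left(X \right)} = \left(-1\right) \left(-5\right) + X = 5 + X$)
$\left(\left(246 - -138\right) - \left(-11 + 10 g{\left(U{\left(5,q{\left(6 \right)} \right)} \right)}\right)\right)^{2} = \left(\left(246 - -138\right) + \left(11 - 10 \left(5 - 3\right)\right)\right)^{2} = \left(\left(246 + 138\right) + \left(11 - 20\right)\right)^{2} = \left(384 + \left(11 - 20\right)\right)^{2} = \left(384 - 9\right)^{2} = 375^{2} = 140625$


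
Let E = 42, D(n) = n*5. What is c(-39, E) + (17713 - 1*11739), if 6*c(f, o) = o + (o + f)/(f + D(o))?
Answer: 2045503/342 ≈ 5981.0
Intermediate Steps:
D(n) = 5*n
c(f, o) = o/6 + (f + o)/(6*(f + 5*o)) (c(f, o) = (o + (o + f)/(f + 5*o))/6 = (o + (f + o)/(f + 5*o))/6 = o/6 + (f + o)/(6*(f + 5*o)))
c(-39, E) + (17713 - 1*11739) = (-39 + 42 + 5*42**2 - 39*42)/(6*(-39 + 5*42)) + (17713 - 1*11739) = (-39 + 42 + 5*1764 - 1638)/(6*(-39 + 210)) + (17713 - 11739) = (1/6)*(-39 + 42 + 8820 - 1638)/171 + 5974 = (1/6)*(1/171)*7185 + 5974 = 2395/342 + 5974 = 2045503/342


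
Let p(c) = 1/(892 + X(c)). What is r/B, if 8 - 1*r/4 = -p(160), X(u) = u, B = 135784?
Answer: 8417/35711192 ≈ 0.00023570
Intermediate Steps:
p(c) = 1/(892 + c)
r = 8417/263 (r = 32 - (-4)/(892 + 160) = 32 - (-4)/1052 = 32 - 4*(-1/1052) = 32 + 1/263 = 8417/263 ≈ 32.004)
r/B = (8417/263)/135784 = (8417/263)*(1/135784) = 8417/35711192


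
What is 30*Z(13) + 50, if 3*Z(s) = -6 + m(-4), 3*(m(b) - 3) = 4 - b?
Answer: 140/3 ≈ 46.667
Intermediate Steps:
m(b) = 13/3 - b/3 (m(b) = 3 + (4 - b)/3 = 3 + (4/3 - b/3) = 13/3 - b/3)
Z(s) = -⅑ (Z(s) = (-6 + (13/3 - ⅓*(-4)))/3 = (-6 + (13/3 + 4/3))/3 = (-6 + 17/3)/3 = (⅓)*(-⅓) = -⅑)
30*Z(13) + 50 = 30*(-⅑) + 50 = -10/3 + 50 = 140/3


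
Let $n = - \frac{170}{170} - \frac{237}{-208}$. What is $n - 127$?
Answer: $- \frac{26387}{208} \approx -126.86$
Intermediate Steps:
$n = \frac{29}{208}$ ($n = \left(-170\right) \frac{1}{170} - - \frac{237}{208} = -1 + \frac{237}{208} = \frac{29}{208} \approx 0.13942$)
$n - 127 = \frac{29}{208} - 127 = - \frac{26387}{208}$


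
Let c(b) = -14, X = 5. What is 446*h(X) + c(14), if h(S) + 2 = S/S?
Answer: -460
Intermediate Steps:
h(S) = -1 (h(S) = -2 + S/S = -2 + 1 = -1)
446*h(X) + c(14) = 446*(-1) - 14 = -446 - 14 = -460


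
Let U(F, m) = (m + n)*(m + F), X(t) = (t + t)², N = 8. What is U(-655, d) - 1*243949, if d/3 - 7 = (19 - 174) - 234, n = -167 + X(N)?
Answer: 1659708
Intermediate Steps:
X(t) = 4*t² (X(t) = (2*t)² = 4*t²)
n = 89 (n = -167 + 4*8² = -167 + 4*64 = -167 + 256 = 89)
d = -1146 (d = 21 + 3*((19 - 174) - 234) = 21 + 3*(-155 - 234) = 21 + 3*(-389) = 21 - 1167 = -1146)
U(F, m) = (89 + m)*(F + m) (U(F, m) = (m + 89)*(m + F) = (89 + m)*(F + m))
U(-655, d) - 1*243949 = ((-1146)² + 89*(-655) + 89*(-1146) - 655*(-1146)) - 1*243949 = (1313316 - 58295 - 101994 + 750630) - 243949 = 1903657 - 243949 = 1659708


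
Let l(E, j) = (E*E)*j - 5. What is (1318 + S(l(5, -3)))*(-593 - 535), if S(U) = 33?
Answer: -1523928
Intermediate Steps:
l(E, j) = -5 + j*E² (l(E, j) = E²*j - 5 = j*E² - 5 = -5 + j*E²)
(1318 + S(l(5, -3)))*(-593 - 535) = (1318 + 33)*(-593 - 535) = 1351*(-1128) = -1523928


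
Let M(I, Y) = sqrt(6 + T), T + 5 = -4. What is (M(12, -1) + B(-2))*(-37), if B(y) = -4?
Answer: 148 - 37*I*sqrt(3) ≈ 148.0 - 64.086*I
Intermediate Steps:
T = -9 (T = -5 - 4 = -9)
M(I, Y) = I*sqrt(3) (M(I, Y) = sqrt(6 - 9) = sqrt(-3) = I*sqrt(3))
(M(12, -1) + B(-2))*(-37) = (I*sqrt(3) - 4)*(-37) = (-4 + I*sqrt(3))*(-37) = 148 - 37*I*sqrt(3)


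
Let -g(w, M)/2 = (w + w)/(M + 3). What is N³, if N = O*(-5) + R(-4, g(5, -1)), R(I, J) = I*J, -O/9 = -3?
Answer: -857375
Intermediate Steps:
O = 27 (O = -9*(-3) = 27)
g(w, M) = -4*w/(3 + M) (g(w, M) = -2*(w + w)/(M + 3) = -2*2*w/(3 + M) = -4*w/(3 + M))
N = -95 (N = 27*(-5) - (-16)*5/(3 - 1) = -135 - (-16)*5/2 = -135 - 4*(-10) = -135 + 40 = -95)
N³ = (-95)³ = -857375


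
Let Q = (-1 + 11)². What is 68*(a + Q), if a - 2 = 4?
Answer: 7208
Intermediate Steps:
a = 6 (a = 2 + 4 = 6)
Q = 100 (Q = 10² = 100)
68*(a + Q) = 68*(6 + 100) = 68*106 = 7208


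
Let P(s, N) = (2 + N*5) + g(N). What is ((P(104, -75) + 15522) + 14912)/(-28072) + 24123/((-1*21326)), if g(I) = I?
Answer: -1031867/469172 ≈ -2.1993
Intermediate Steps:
P(s, N) = 2 + 6*N (P(s, N) = (2 + N*5) + N = (2 + 5*N) + N = 2 + 6*N)
((P(104, -75) + 15522) + 14912)/(-28072) + 24123/((-1*21326)) = (((2 + 6*(-75)) + 15522) + 14912)/(-28072) + 24123/((-1*21326)) = (((2 - 450) + 15522) + 14912)*(-1/28072) + 24123/(-21326) = ((-448 + 15522) + 14912)*(-1/28072) + 24123*(-1/21326) = (15074 + 14912)*(-1/28072) - 24123/21326 = 29986*(-1/28072) - 24123/21326 = -47/44 - 24123/21326 = -1031867/469172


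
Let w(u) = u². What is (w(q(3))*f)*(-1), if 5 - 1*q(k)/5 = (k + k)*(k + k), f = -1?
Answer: 24025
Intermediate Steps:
q(k) = 25 - 20*k² (q(k) = 25 - 5*(k + k)*(k + k) = 25 - 5*2*k*2*k = 25 - 20*k²)
(w(q(3))*f)*(-1) = ((25 - 20*3²)²*(-1))*(-1) = ((25 - 20*9)²*(-1))*(-1) = ((25 - 180)²*(-1))*(-1) = ((-155)²*(-1))*(-1) = (24025*(-1))*(-1) = -24025*(-1) = 24025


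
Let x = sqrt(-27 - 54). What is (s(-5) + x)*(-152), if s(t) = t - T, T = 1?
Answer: 912 - 1368*I ≈ 912.0 - 1368.0*I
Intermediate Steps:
s(t) = -1 + t (s(t) = t - 1*1 = t - 1 = -1 + t)
x = 9*I (x = sqrt(-81) = 9*I ≈ 9.0*I)
(s(-5) + x)*(-152) = ((-1 - 5) + 9*I)*(-152) = (-6 + 9*I)*(-152) = 912 - 1368*I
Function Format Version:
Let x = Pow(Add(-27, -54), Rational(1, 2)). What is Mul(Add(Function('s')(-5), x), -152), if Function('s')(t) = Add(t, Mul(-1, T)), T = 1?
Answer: Add(912, Mul(-1368, I)) ≈ Add(912.00, Mul(-1368.0, I))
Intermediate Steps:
Function('s')(t) = Add(-1, t) (Function('s')(t) = Add(t, Mul(-1, 1)) = Add(t, -1) = Add(-1, t))
x = Mul(9, I) (x = Pow(-81, Rational(1, 2)) = Mul(9, I) ≈ Mul(9.0000, I))
Mul(Add(Function('s')(-5), x), -152) = Mul(Add(Add(-1, -5), Mul(9, I)), -152) = Mul(Add(-6, Mul(9, I)), -152) = Add(912, Mul(-1368, I))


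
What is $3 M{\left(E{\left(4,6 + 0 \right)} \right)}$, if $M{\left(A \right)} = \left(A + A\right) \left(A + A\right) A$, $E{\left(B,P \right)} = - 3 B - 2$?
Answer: $-32928$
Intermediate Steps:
$E{\left(B,P \right)} = -2 - 3 B$
$M{\left(A \right)} = 4 A^{3}$ ($M{\left(A \right)} = 2 A 2 A A = 4 A^{2} A = 4 A^{3}$)
$3 M{\left(E{\left(4,6 + 0 \right)} \right)} = 3 \cdot 4 \left(-2 - 12\right)^{3} = 3 \cdot 4 \left(-14\right)^{3} = 3 \cdot 4 \left(-2744\right) = 3 \left(-10976\right) = -32928$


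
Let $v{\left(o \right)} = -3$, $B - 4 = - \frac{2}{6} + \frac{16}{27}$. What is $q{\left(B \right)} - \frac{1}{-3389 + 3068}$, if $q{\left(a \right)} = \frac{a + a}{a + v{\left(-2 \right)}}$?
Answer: $\frac{36932}{5457} \approx 6.7678$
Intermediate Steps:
$B = \frac{115}{27}$ ($B = 4 + \left(- \frac{2}{6} + \frac{16}{27}\right) = 4 + \left(\left(-2\right) \frac{1}{6} + 16 \cdot \frac{1}{27}\right) = 4 + \left(- \frac{1}{3} + \frac{16}{27}\right) = 4 + \frac{7}{27} = \frac{115}{27} \approx 4.2593$)
$q{\left(a \right)} = \frac{2 a}{-3 + a}$ ($q{\left(a \right)} = \frac{a + a}{a - 3} = \frac{2 a}{-3 + a}$)
$q{\left(B \right)} - \frac{1}{-3389 + 3068} = 2 \cdot \frac{115}{27} \frac{1}{-3 + \frac{115}{27}} - \frac{1}{-3389 + 3068} = 2 \cdot \frac{115}{27} \frac{1}{\frac{34}{27}} - \frac{1}{-321} = 2 \cdot \frac{115}{27} \cdot \frac{27}{34} - - \frac{1}{321} = \frac{115}{17} + \frac{1}{321} = \frac{36932}{5457}$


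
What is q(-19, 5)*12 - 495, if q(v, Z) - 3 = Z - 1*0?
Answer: -399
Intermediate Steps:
q(v, Z) = 3 + Z (q(v, Z) = 3 + (Z - 1*0) = 3 + (Z + 0) = 3 + Z)
q(-19, 5)*12 - 495 = (3 + 5)*12 - 495 = 8*12 - 495 = 96 - 495 = -399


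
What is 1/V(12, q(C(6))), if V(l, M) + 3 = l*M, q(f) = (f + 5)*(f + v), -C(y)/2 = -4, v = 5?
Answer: 1/2025 ≈ 0.00049383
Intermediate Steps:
C(y) = 8 (C(y) = -2*(-4) = 8)
q(f) = (5 + f)**2 (q(f) = (f + 5)*(f + 5) = (5 + f)*(5 + f) = (5 + f)**2)
V(l, M) = -3 + M*l (V(l, M) = -3 + l*M = -3 + M*l)
1/V(12, q(C(6))) = 1/(-3 + (25 + 8**2 + 10*8)*12) = 1/(-3 + (25 + 64 + 80)*12) = 1/(-3 + 169*12) = 1/(-3 + 2028) = 1/2025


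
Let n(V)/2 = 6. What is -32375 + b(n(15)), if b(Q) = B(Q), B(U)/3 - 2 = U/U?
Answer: -32366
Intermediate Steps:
n(V) = 12 (n(V) = 2*6 = 12)
B(U) = 9 (B(U) = 6 + 3*(U/U) = 6 + 3*1 = 6 + 3 = 9)
b(Q) = 9
-32375 + b(n(15)) = -32375 + 9 = -32366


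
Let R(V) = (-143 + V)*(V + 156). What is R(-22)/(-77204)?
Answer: 11055/38602 ≈ 0.28638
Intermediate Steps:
R(V) = (-143 + V)*(156 + V)
R(-22)/(-77204) = (-22308 + (-22)² + 13*(-22))/(-77204) = (-22308 + 484 - 286)*(-1/77204) = -22110*(-1/77204) = 11055/38602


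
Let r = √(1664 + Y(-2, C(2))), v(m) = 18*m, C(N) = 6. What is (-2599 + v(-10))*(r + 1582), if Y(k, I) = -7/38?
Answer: -4396378 - 41685*√10678/38 ≈ -4.5097e+6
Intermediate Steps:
Y(k, I) = -7/38 (Y(k, I) = -7*1/38 = -7/38)
r = 15*√10678/38 (r = √(1664 - 7/38) = √(63225/38) = 15*√10678/38 ≈ 40.790)
(-2599 + v(-10))*(r + 1582) = (-2599 + 18*(-10))*(15*√10678/38 + 1582) = (-2599 - 180)*(1582 + 15*√10678/38) = -2779*(1582 + 15*√10678/38) = -4396378 - 41685*√10678/38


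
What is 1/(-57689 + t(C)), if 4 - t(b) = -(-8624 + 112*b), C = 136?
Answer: -1/51077 ≈ -1.9578e-5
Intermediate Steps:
t(b) = -8620 + 112*b (t(b) = 4 - (-112)/(1/(b - 77)) = 4 - (-112)/(1/(-77 + b)) = 4 - (-112)*(-77 + b) = 4 - (8624 - 112*b) = 4 + (-8624 + 112*b) = -8620 + 112*b)
1/(-57689 + t(C)) = 1/(-57689 + (-8620 + 112*136)) = 1/(-57689 + (-8620 + 15232)) = 1/(-57689 + 6612) = 1/(-51077) = -1/51077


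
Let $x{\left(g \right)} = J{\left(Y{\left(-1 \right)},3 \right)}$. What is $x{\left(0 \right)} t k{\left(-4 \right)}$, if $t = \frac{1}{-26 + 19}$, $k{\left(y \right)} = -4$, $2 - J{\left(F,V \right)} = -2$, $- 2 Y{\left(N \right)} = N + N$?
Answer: $\frac{16}{7} \approx 2.2857$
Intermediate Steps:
$Y{\left(N \right)} = - N$ ($Y{\left(N \right)} = - \frac{N + N}{2} = - \frac{2 N}{2} = - N$)
$J{\left(F,V \right)} = 4$ ($J{\left(F,V \right)} = 2 - -2 = 2 + 2 = 4$)
$x{\left(g \right)} = 4$
$t = - \frac{1}{7}$ ($t = \frac{1}{-7} = - \frac{1}{7} \approx -0.14286$)
$x{\left(0 \right)} t k{\left(-4 \right)} = 4 \left(- \frac{1}{7}\right) \left(-4\right) = \left(- \frac{4}{7}\right) \left(-4\right) = \frac{16}{7}$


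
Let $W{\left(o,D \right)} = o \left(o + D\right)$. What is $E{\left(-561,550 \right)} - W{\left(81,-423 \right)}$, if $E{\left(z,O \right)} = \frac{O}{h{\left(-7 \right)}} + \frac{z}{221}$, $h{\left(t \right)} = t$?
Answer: $\frac{2513501}{91} \approx 27621.0$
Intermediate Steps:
$E{\left(z,O \right)} = - \frac{O}{7} + \frac{z}{221}$ ($E{\left(z,O \right)} = \frac{O}{-7} + \frac{z}{221} = O \left(- \frac{1}{7}\right) + z \frac{1}{221} = - \frac{O}{7} + \frac{z}{221}$)
$W{\left(o,D \right)} = o \left(D + o\right)$
$E{\left(-561,550 \right)} - W{\left(81,-423 \right)} = \left(\left(- \frac{1}{7}\right) 550 + \frac{1}{221} \left(-561\right)\right) - 81 \left(-423 + 81\right) = \left(- \frac{550}{7} - \frac{33}{13}\right) - 81 \left(-342\right) = - \frac{7381}{91} - -27702 = - \frac{7381}{91} + 27702 = \frac{2513501}{91}$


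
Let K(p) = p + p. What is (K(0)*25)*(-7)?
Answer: 0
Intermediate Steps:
K(p) = 2*p
(K(0)*25)*(-7) = ((2*0)*25)*(-7) = (0*25)*(-7) = 0*(-7) = 0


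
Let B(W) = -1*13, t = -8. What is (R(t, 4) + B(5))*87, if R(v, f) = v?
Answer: -1827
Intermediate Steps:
B(W) = -13
(R(t, 4) + B(5))*87 = (-8 - 13)*87 = -21*87 = -1827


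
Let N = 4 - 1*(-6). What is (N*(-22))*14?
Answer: -3080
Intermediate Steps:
N = 10 (N = 4 + 6 = 10)
(N*(-22))*14 = (10*(-22))*14 = -220*14 = -3080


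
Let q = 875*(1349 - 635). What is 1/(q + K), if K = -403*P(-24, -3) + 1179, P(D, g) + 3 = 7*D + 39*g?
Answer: 1/741993 ≈ 1.3477e-6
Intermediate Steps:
P(D, g) = -3 + 7*D + 39*g (P(D, g) = -3 + (7*D + 39*g) = -3 + 7*D + 39*g)
K = 117243 (K = -403*(-3 + 7*(-24) + 39*(-3)) + 1179 = -403*(-3 - 168 - 117) + 1179 = -403*(-288) + 1179 = 116064 + 1179 = 117243)
q = 624750 (q = 875*714 = 624750)
1/(q + K) = 1/(624750 + 117243) = 1/741993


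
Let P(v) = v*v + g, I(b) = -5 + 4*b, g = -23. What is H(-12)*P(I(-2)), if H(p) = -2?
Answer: -292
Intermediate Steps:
P(v) = -23 + v² (P(v) = v*v - 23 = v² - 23 = -23 + v²)
H(-12)*P(I(-2)) = -2*(-23 + (-5 + 4*(-2))²) = -2*(-23 + (-5 - 8)²) = -2*(-23 + (-13)²) = -2*(-23 + 169) = -2*146 = -292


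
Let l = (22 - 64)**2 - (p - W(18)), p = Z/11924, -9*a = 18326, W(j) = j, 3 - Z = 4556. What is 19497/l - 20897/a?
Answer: 8257607536161/389484695446 ≈ 21.201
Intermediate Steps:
Z = -4553 (Z = 3 - 1*4556 = 3 - 4556 = -4553)
a = -18326/9 (a = -1/9*18326 = -18326/9 ≈ -2036.2)
p = -4553/11924 ≈ -0.38183
l = 21253121/11924 (l = (22 - 64)**2 - (-4553/11924 - 1*18) = (-42)**2 - (-4553/11924 - 18) = 1764 - 1*(-219185/11924) = 1764 + 219185/11924 = 21253121/11924 ≈ 1782.4)
19497/l - 20897/a = 19497/(21253121/11924) - 20897/(-18326/9) = 19497*(11924/21253121) - 20897*(-9/18326) = 232482228/21253121 + 188073/18326 = 8257607536161/389484695446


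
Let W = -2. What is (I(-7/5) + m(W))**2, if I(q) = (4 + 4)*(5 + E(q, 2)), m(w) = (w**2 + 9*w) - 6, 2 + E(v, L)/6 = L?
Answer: 400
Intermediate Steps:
E(v, L) = -12 + 6*L
m(w) = -6 + w**2 + 9*w
I(q) = 40 (I(q) = (4 + 4)*(5 + (-12 + 6*2)) = 8*(5 + (-12 + 12)) = 8*(5 + 0) = 8*5 = 40)
(I(-7/5) + m(W))**2 = (40 + (-6 + (-2)**2 + 9*(-2)))**2 = (40 + (-6 + 4 - 18))**2 = (40 - 20)**2 = 20**2 = 400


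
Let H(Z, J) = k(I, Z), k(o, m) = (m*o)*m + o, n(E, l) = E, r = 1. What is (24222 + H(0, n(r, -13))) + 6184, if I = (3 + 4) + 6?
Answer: 30419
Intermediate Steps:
I = 13 (I = 7 + 6 = 13)
k(o, m) = o + o*m² (k(o, m) = o*m² + o = o + o*m²)
H(Z, J) = 13 + 13*Z² (H(Z, J) = 13*(1 + Z²) = 13 + 13*Z²)
(24222 + H(0, n(r, -13))) + 6184 = (24222 + (13 + 13*0²)) + 6184 = (24222 + (13 + 13*0)) + 6184 = (24222 + (13 + 0)) + 6184 = (24222 + 13) + 6184 = 24235 + 6184 = 30419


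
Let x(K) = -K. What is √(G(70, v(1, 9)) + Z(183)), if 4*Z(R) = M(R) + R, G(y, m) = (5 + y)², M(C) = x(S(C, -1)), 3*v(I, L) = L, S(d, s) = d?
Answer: 75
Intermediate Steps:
v(I, L) = L/3
M(C) = -C
Z(R) = 0 (Z(R) = (-R + R)/4 = (¼)*0 = 0)
√(G(70, v(1, 9)) + Z(183)) = √((5 + 70)² + 0) = √(75² + 0) = √(5625 + 0) = √5625 = 75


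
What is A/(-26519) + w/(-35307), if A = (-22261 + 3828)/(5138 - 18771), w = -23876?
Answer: 8631323676721/12764664237789 ≈ 0.67619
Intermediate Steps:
A = 18433/13633 (A = -18433/(-13633) = -18433*(-1/13633) = 18433/13633 ≈ 1.3521)
A/(-26519) + w/(-35307) = (18433/13633)/(-26519) - 23876/(-35307) = (18433/13633)*(-1/26519) - 23876*(-1/35307) = -18433/361533527 + 23876/35307 = 8631323676721/12764664237789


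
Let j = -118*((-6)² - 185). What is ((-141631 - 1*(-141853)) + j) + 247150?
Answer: 264954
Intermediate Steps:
j = 17582 (j = -118*(36 - 185) = -118*(-149) = 17582)
((-141631 - 1*(-141853)) + j) + 247150 = ((-141631 - 1*(-141853)) + 17582) + 247150 = ((-141631 + 141853) + 17582) + 247150 = (222 + 17582) + 247150 = 17804 + 247150 = 264954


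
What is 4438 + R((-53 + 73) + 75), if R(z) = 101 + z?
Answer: 4634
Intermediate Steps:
4438 + R((-53 + 73) + 75) = 4438 + (101 + ((-53 + 73) + 75)) = 4438 + (101 + (20 + 75)) = 4438 + (101 + 95) = 4438 + 196 = 4634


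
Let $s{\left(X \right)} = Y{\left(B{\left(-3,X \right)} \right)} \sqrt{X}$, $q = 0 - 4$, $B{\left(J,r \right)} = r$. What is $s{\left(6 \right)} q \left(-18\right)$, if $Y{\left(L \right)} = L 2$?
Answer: $864 \sqrt{6} \approx 2116.4$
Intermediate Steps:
$Y{\left(L \right)} = 2 L$
$q = -4$ ($q = 0 - 4 = -4$)
$s{\left(X \right)} = 2 X^{\frac{3}{2}}$ ($s{\left(X \right)} = 2 X \sqrt{X} = 2 X^{\frac{3}{2}}$)
$s{\left(6 \right)} q \left(-18\right) = 2 \cdot 6^{\frac{3}{2}} \left(-4\right) \left(-18\right) = 2 \cdot 6 \sqrt{6} \left(-4\right) \left(-18\right) = 12 \sqrt{6} \left(-4\right) \left(-18\right) = - 48 \sqrt{6} \left(-18\right) = 864 \sqrt{6}$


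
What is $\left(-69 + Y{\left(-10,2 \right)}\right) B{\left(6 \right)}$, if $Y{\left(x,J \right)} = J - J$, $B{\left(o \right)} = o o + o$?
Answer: $-2898$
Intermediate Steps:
$B{\left(o \right)} = o + o^{2}$ ($B{\left(o \right)} = o^{2} + o = o + o^{2}$)
$Y{\left(x,J \right)} = 0$
$\left(-69 + Y{\left(-10,2 \right)}\right) B{\left(6 \right)} = \left(-69 + 0\right) 6 \left(1 + 6\right) = - 69 \cdot 6 \cdot 7 = \left(-69\right) 42 = -2898$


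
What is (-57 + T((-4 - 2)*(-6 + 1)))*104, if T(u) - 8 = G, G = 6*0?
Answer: -5096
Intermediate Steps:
G = 0
T(u) = 8 (T(u) = 8 + 0 = 8)
(-57 + T((-4 - 2)*(-6 + 1)))*104 = (-57 + 8)*104 = -49*104 = -5096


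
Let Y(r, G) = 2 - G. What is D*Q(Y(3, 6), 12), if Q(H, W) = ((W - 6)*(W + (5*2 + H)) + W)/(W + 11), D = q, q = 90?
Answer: 10800/23 ≈ 469.57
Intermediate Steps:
D = 90
Q(H, W) = (W + (-6 + W)*(10 + H + W))/(11 + W) (Q(H, W) = ((-6 + W)*(W + (10 + H)) + W)/(11 + W) = ((-6 + W)*(10 + H + W) + W)/(11 + W) = (W + (-6 + W)*(10 + H + W))/(11 + W))
D*Q(Y(3, 6), 12) = 90*((-60 + 12² - 6*(2 - 1*6) + 5*12 + (2 - 1*6)*12)/(11 + 12)) = 90*((-60 + 144 - 6*(2 - 6) + 60 + (2 - 6)*12)/23) = 90*((-60 + 144 - 6*(-4) + 60 - 4*12)/23) = 90*((-60 + 144 + 24 + 60 - 48)/23) = 90*((1/23)*120) = 90*(120/23) = 10800/23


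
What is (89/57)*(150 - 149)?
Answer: 89/57 ≈ 1.5614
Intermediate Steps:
(89/57)*(150 - 149) = (89*(1/57))*1 = (89/57)*1 = 89/57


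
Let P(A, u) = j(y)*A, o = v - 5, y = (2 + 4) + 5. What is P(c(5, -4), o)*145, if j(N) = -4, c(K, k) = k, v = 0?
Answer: 2320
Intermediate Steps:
y = 11 (y = 6 + 5 = 11)
o = -5 (o = 0 - 5 = -5)
P(A, u) = -4*A
P(c(5, -4), o)*145 = -4*(-4)*145 = 16*145 = 2320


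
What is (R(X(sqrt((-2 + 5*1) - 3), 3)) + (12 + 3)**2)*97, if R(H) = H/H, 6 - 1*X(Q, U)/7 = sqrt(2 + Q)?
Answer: 21922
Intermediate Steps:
X(Q, U) = 42 - 7*sqrt(2 + Q)
R(H) = 1
(R(X(sqrt((-2 + 5*1) - 3), 3)) + (12 + 3)**2)*97 = (1 + (12 + 3)**2)*97 = (1 + 15**2)*97 = (1 + 225)*97 = 226*97 = 21922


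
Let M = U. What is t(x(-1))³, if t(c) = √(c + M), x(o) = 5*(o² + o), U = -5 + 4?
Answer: -I ≈ -1.0*I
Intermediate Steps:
U = -1
M = -1
x(o) = 5*o + 5*o² (x(o) = 5*(o + o²) = 5*o + 5*o²)
t(c) = √(-1 + c) (t(c) = √(c - 1) = √(-1 + c))
t(x(-1))³ = (√(-1 + 5*(-1)*(1 - 1)))³ = (√(-1 + 5*(-1)*0))³ = (√(-1 + 0))³ = (√(-1))³ = I³ = -I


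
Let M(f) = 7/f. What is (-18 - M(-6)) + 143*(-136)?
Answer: -116789/6 ≈ -19465.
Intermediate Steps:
(-18 - M(-6)) + 143*(-136) = (-18 - 7/(-6)) + 143*(-136) = (-18 - 7*(-1)/6) - 19448 = (-18 - 1*(-7/6)) - 19448 = (-18 + 7/6) - 19448 = -101/6 - 19448 = -116789/6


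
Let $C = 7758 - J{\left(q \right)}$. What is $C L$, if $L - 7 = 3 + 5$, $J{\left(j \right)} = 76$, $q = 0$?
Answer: $115230$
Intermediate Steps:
$L = 15$ ($L = 7 + \left(3 + 5\right) = 7 + 8 = 15$)
$C = 7682$ ($C = 7758 - 76 = 7682$)
$C L = 7682 \cdot 15 = 115230$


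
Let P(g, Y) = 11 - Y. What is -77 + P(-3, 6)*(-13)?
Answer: -142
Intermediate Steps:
-77 + P(-3, 6)*(-13) = -77 + (11 - 1*6)*(-13) = -77 + (11 - 6)*(-13) = -77 + 5*(-13) = -77 - 65 = -142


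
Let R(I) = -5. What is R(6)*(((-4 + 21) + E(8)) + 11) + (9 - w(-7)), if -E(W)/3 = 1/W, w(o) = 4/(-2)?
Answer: -1017/8 ≈ -127.13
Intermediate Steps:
w(o) = -2 (w(o) = 4*(-½) = -2)
E(W) = -3/W
R(6)*(((-4 + 21) + E(8)) + 11) + (9 - w(-7)) = -5*(((-4 + 21) - 3/8) + 11) + (9 - 1*(-2)) = -5*((17 - 3*⅛) + 11) + (9 + 2) = -5*((17 - 3/8) + 11) + 11 = -5*(133/8 + 11) + 11 = -5*221/8 + 11 = -1105/8 + 11 = -1017/8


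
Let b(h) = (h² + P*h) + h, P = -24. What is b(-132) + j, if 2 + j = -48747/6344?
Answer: 129736805/6344 ≈ 20450.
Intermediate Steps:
j = -61435/6344 (j = -2 - 48747/6344 = -61435/6344 ≈ -9.6840)
b(h) = h² - 23*h (b(h) = (h² - 24*h) + h = h² - 23*h)
b(-132) + j = -132*(-23 - 132) - 61435/6344 = -132*(-155) - 61435/6344 = 20460 - 61435/6344 = 129736805/6344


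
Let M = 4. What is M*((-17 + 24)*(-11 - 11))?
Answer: -616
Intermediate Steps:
M*((-17 + 24)*(-11 - 11)) = 4*((-17 + 24)*(-11 - 11)) = 4*(7*(-22)) = 4*(-154) = -616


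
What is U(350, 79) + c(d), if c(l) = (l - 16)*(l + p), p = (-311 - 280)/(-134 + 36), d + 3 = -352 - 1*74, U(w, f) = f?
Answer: 18453437/98 ≈ 1.8830e+5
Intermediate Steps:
d = -429 (d = -3 + (-352 - 1*74) = -3 + (-352 - 74) = -3 - 426 = -429)
p = 591/98 (p = -591/(-98) = -591*(-1/98) = 591/98 ≈ 6.0306)
c(l) = (-16 + l)*(591/98 + l) (c(l) = (l - 16)*(l + 591/98) = (-16 + l)*(591/98 + l))
U(350, 79) + c(d) = 79 + (-4728/49 + (-429)**2 - 977/98*(-429)) = 79 + (-4728/49 + 184041 + 419133/98) = 79 + 18445695/98 = 18453437/98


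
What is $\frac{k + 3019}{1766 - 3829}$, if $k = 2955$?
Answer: $- \frac{5974}{2063} \approx -2.8958$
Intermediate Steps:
$\frac{k + 3019}{1766 - 3829} = \frac{2955 + 3019}{1766 - 3829} = \frac{5974}{-2063} = 5974 \left(- \frac{1}{2063}\right) = - \frac{5974}{2063}$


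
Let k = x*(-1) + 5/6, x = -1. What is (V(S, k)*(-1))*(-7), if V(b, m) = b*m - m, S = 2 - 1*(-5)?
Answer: 77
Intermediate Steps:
k = 11/6 (k = -1*(-1) + 5/6 = 1 + 5*(1/6) = 1 + 5/6 = 11/6 ≈ 1.8333)
S = 7 (S = 2 + 5 = 7)
V(b, m) = -m + b*m
(V(S, k)*(-1))*(-7) = ((11*(-1 + 7)/6)*(-1))*(-7) = (((11/6)*6)*(-1))*(-7) = (11*(-1))*(-7) = -11*(-7) = 77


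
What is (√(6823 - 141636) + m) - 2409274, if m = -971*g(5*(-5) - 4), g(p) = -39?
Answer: -2371405 + I*√134813 ≈ -2.3714e+6 + 367.17*I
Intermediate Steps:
m = 37869 (m = -971*(-39) = 37869)
(√(6823 - 141636) + m) - 2409274 = (√(6823 - 141636) + 37869) - 2409274 = (√(-134813) + 37869) - 2409274 = (I*√134813 + 37869) - 2409274 = (37869 + I*√134813) - 2409274 = -2371405 + I*√134813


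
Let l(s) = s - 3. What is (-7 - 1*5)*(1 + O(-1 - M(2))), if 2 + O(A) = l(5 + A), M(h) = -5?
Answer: -60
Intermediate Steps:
l(s) = -3 + s
O(A) = A (O(A) = -2 + (-3 + (5 + A)) = -2 + (2 + A) = A)
(-7 - 1*5)*(1 + O(-1 - M(2))) = (-7 - 1*5)*(1 + (-1 - 1*(-5))) = (-7 - 5)*(1 + (-1 + 5)) = -12*(1 + 4) = -12*5 = -60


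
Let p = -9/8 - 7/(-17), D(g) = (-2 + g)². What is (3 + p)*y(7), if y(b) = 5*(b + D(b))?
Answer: 6220/17 ≈ 365.88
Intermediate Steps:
p = -97/136 (p = -9*⅛ - 7*(-1/17) = -9/8 + 7/17 = -97/136 ≈ -0.71323)
y(b) = 5*b + 5*(-2 + b)² (y(b) = 5*(b + (-2 + b)²) = 5*b + 5*(-2 + b)²)
(3 + p)*y(7) = (3 - 97/136)*(5*7 + 5*(-2 + 7)²) = 311*(35 + 5*5²)/136 = 311*(35 + 5*25)/136 = 311*(35 + 125)/136 = (311/136)*160 = 6220/17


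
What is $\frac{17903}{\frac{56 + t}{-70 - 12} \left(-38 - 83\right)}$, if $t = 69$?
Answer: $\frac{1468046}{15125} \approx 97.061$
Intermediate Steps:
$\frac{17903}{\frac{56 + t}{-70 - 12} \left(-38 - 83\right)} = \frac{17903}{\frac{56 + 69}{-70 - 12} \left(-38 - 83\right)} = \frac{17903}{\frac{125}{-82} \left(-121\right)} = \frac{17903}{125 \left(- \frac{1}{82}\right) \left(-121\right)} = \frac{17903}{\left(- \frac{125}{82}\right) \left(-121\right)} = \frac{17903}{\frac{15125}{82}} = 17903 \cdot \frac{82}{15125} = \frac{1468046}{15125}$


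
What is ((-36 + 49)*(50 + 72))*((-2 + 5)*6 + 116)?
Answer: 212524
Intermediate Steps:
((-36 + 49)*(50 + 72))*((-2 + 5)*6 + 116) = (13*122)*(3*6 + 116) = 1586*(18 + 116) = 1586*134 = 212524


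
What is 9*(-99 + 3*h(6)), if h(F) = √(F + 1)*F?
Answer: -891 + 162*√7 ≈ -462.39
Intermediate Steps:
h(F) = F*√(1 + F) (h(F) = √(1 + F)*F = F*√(1 + F))
9*(-99 + 3*h(6)) = 9*(-99 + 3*(6*√(1 + 6))) = 9*(-99 + 3*(6*√7)) = 9*(-99 + 18*√7) = -891 + 162*√7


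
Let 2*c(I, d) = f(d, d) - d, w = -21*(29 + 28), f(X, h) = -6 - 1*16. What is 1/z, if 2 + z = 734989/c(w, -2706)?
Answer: 22/12005 ≈ 0.0018326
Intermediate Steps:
f(X, h) = -22 (f(X, h) = -6 - 16 = -22)
w = -1197 (w = -21*57 = -1197)
c(I, d) = -11 - d/2 (c(I, d) = (-22 - d)/2 = -11 - d/2)
z = 12005/22 (z = -2 + 734989/(-11 - ½*(-2706)) = -2 + 734989/(-11 + 1353) = -2 + 734989/1342 = -2 + 734989*(1/1342) = -2 + 12049/22 = 12005/22 ≈ 545.68)
1/z = 1/(12005/22) = 22/12005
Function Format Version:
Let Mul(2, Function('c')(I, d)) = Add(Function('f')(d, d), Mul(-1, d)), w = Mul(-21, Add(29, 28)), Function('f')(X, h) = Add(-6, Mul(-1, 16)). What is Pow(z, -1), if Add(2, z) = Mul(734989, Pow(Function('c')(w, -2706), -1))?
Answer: Rational(22, 12005) ≈ 0.0018326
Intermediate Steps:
Function('f')(X, h) = -22 (Function('f')(X, h) = Add(-6, -16) = -22)
w = -1197 (w = Mul(-21, 57) = -1197)
Function('c')(I, d) = Add(-11, Mul(Rational(-1, 2), d)) (Function('c')(I, d) = Mul(Rational(1, 2), Add(-22, Mul(-1, d))) = Add(-11, Mul(Rational(-1, 2), d)))
z = Rational(12005, 22) (z = Add(-2, Mul(734989, Pow(Add(-11, Mul(Rational(-1, 2), -2706)), -1))) = Add(-2, Mul(734989, Pow(Add(-11, 1353), -1))) = Add(-2, Mul(734989, Pow(1342, -1))) = Add(-2, Mul(734989, Rational(1, 1342))) = Add(-2, Rational(12049, 22)) = Rational(12005, 22) ≈ 545.68)
Pow(z, -1) = Pow(Rational(12005, 22), -1) = Rational(22, 12005)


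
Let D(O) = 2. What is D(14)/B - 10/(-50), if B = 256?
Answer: 133/640 ≈ 0.20781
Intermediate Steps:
D(14)/B - 10/(-50) = 2/256 - 10/(-50) = 2*(1/256) - 10*(-1/50) = 1/128 + ⅕ = 133/640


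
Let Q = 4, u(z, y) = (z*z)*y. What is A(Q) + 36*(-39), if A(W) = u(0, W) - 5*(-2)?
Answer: -1394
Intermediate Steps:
u(z, y) = y*z**2 (u(z, y) = z**2*y = y*z**2)
A(W) = 10 (A(W) = W*0**2 - 5*(-2) = W*0 + 10 = 0 + 10 = 10)
A(Q) + 36*(-39) = 10 + 36*(-39) = 10 - 1404 = -1394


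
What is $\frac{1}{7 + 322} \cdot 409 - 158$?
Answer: $- \frac{51573}{329} \approx -156.76$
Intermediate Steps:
$\frac{1}{7 + 322} \cdot 409 - 158 = \frac{1}{329} \cdot 409 - 158 = \frac{409}{329} - 158 = - \frac{51573}{329}$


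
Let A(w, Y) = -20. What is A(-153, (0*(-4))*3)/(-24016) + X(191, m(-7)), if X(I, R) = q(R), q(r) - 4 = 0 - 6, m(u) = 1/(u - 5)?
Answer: -12003/6004 ≈ -1.9992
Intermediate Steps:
m(u) = 1/(-5 + u)
q(r) = -2 (q(r) = 4 + (0 - 6) = 4 - 6 = -2)
X(I, R) = -2
A(-153, (0*(-4))*3)/(-24016) + X(191, m(-7)) = -20/(-24016) - 2 = -20*(-1/24016) - 2 = 5/6004 - 2 = -12003/6004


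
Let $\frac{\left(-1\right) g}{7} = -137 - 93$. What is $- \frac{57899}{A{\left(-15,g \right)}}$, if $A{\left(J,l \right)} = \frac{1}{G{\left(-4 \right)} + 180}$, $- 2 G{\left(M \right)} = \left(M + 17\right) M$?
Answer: $-11927194$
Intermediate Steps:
$g = 1610$ ($g = - 7 \left(-137 - 93\right) = \left(-7\right) \left(-230\right) = 1610$)
$G{\left(M \right)} = - \frac{M \left(17 + M\right)}{2}$ ($G{\left(M \right)} = - \frac{\left(M + 17\right) M}{2} = - \frac{\left(17 + M\right) M}{2} = - \frac{M \left(17 + M\right)}{2}$)
$A{\left(J,l \right)} = \frac{1}{206}$ ($A{\left(J,l \right)} = \frac{1}{\left(- \frac{1}{2}\right) \left(-4\right) \left(17 - 4\right) + 180} = \frac{1}{\left(- \frac{1}{2}\right) \left(-4\right) 13 + 180} = \frac{1}{26 + 180} = \frac{1}{206}$)
$- \frac{57899}{A{\left(-15,g \right)}} = - 57899 \frac{1}{\frac{1}{206}} = \left(-57899\right) 206 = -11927194$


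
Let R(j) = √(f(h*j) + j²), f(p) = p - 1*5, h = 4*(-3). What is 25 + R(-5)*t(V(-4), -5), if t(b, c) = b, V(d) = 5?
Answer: 25 + 20*√5 ≈ 69.721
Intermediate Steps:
h = -12
f(p) = -5 + p (f(p) = p - 5 = -5 + p)
R(j) = √(-5 + j² - 12*j) (R(j) = √((-5 - 12*j) + j²) = √(-5 + j² - 12*j))
25 + R(-5)*t(V(-4), -5) = 25 + √(-5 + (-5)² - 12*(-5))*5 = 25 + √(-5 + 25 + 60)*5 = 25 + √80*5 = 25 + (4*√5)*5 = 25 + 20*√5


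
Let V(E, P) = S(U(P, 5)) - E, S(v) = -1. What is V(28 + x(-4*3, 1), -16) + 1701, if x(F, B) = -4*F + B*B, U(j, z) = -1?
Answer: 1623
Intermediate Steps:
x(F, B) = B² - 4*F (x(F, B) = -4*F + B² = B² - 4*F)
V(E, P) = -1 - E
V(28 + x(-4*3, 1), -16) + 1701 = (-1 - (28 + (1² - (-16)*3))) + 1701 = (-1 - (28 + (1 - 4*(-12)))) + 1701 = (-1 - (28 + (1 + 48))) + 1701 = (-1 - (28 + 49)) + 1701 = (-1 - 1*77) + 1701 = (-1 - 77) + 1701 = -78 + 1701 = 1623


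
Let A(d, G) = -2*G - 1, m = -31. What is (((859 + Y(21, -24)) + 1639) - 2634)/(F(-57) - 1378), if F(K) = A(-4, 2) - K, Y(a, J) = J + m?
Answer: 191/1326 ≈ 0.14404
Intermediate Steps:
Y(a, J) = -31 + J (Y(a, J) = J - 31 = -31 + J)
A(d, G) = -1 - 2*G
F(K) = -5 - K (F(K) = (-1 - 2*2) - K = (-1 - 4) - K = -5 - K)
(((859 + Y(21, -24)) + 1639) - 2634)/(F(-57) - 1378) = (((859 + (-31 - 24)) + 1639) - 2634)/((-5 - 1*(-57)) - 1378) = (((859 - 55) + 1639) - 2634)/((-5 + 57) - 1378) = ((804 + 1639) - 2634)/(52 - 1378) = (2443 - 2634)/(-1326) = -191*(-1/1326) = 191/1326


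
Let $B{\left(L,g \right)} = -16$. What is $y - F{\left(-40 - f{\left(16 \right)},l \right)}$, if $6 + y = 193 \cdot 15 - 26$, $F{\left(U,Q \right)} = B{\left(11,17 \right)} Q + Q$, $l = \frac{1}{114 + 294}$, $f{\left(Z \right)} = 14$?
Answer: $\frac{389373}{136} \approx 2863.0$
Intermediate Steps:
$l = \frac{1}{408} \approx 0.002451$
$F{\left(U,Q \right)} = - 15 Q$ ($F{\left(U,Q \right)} = - 16 Q + Q = - 15 Q$)
$y = 2863$ ($y = -6 + \left(193 \cdot 15 - 26\right) = -6 + \left(2895 - 26\right) = -6 + 2869 = 2863$)
$y - F{\left(-40 - f{\left(16 \right)},l \right)} = 2863 - \left(-15\right) \frac{1}{408} = 2863 - - \frac{5}{136} = 2863 + \frac{5}{136} = \frac{389373}{136}$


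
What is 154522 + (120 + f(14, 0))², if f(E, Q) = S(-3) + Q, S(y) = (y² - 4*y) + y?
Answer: 173566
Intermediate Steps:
S(y) = y² - 3*y
f(E, Q) = 18 + Q (f(E, Q) = -3*(-3 - 3) + Q = -3*(-6) + Q = 18 + Q)
154522 + (120 + f(14, 0))² = 154522 + (120 + (18 + 0))² = 154522 + (120 + 18)² = 154522 + 138² = 154522 + 19044 = 173566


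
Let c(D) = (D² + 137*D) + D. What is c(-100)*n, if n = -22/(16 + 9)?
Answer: 3344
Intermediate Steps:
c(D) = D² + 138*D
n = -22/25 ≈ -0.88000
c(-100)*n = -100*(138 - 100)*(-22/25) = -100*38*(-22/25) = -3800*(-22/25) = 3344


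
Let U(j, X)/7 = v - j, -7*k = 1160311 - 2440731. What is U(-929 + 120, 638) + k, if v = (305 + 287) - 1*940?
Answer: 1303009/7 ≈ 1.8614e+5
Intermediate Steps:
k = 1280420/7 (k = -(1160311 - 2440731)/7 = -1/7*(-1280420) = 1280420/7 ≈ 1.8292e+5)
v = -348 (v = 592 - 940 = -348)
U(j, X) = -2436 - 7*j (U(j, X) = 7*(-348 - j) = -2436 - 7*j)
U(-929 + 120, 638) + k = (-2436 - 7*(-929 + 120)) + 1280420/7 = (-2436 - 7*(-809)) + 1280420/7 = (-2436 + 5663) + 1280420/7 = 3227 + 1280420/7 = 1303009/7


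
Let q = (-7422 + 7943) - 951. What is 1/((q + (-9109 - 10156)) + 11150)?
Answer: -1/8545 ≈ -0.00011703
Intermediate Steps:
q = -430 (q = 521 - 951 = -430)
1/((q + (-9109 - 10156)) + 11150) = 1/((-430 + (-9109 - 10156)) + 11150) = 1/((-430 - 19265) + 11150) = 1/(-19695 + 11150) = 1/(-8545) = -1/8545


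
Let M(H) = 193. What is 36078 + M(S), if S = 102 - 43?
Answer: 36271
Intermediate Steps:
S = 59
36078 + M(S) = 36078 + 193 = 36271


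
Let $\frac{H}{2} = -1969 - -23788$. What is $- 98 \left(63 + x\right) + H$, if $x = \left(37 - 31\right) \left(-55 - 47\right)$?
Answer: $97440$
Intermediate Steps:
$x = -612$ ($x = 6 \left(-102\right) = -612$)
$H = 43638$ ($H = 2 \left(-1969 - -23788\right) = 2 \left(-1969 + 23788\right) = 2 \cdot 21819 = 43638$)
$- 98 \left(63 + x\right) + H = - 98 \left(63 - 612\right) + 43638 = \left(-98\right) \left(-549\right) + 43638 = 53802 + 43638 = 97440$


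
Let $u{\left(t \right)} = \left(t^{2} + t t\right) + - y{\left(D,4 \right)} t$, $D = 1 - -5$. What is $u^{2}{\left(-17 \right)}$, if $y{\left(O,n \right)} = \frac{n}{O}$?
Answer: $\frac{3125824}{9} \approx 3.4731 \cdot 10^{5}$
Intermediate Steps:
$D = 6$ ($D = 1 + 5 = 6$)
$u{\left(t \right)} = 2 t^{2} - \frac{2 t}{3}$ ($u{\left(t \right)} = \left(t^{2} + t t\right) + - \frac{4}{6} t = \left(t^{2} + t^{2}\right) + - \frac{4}{6} t = 2 t^{2} + \left(-1\right) \frac{2}{3} t = 2 t^{2} - \frac{2 t}{3}$)
$u^{2}{\left(-17 \right)} = \left(\frac{2}{3} \left(-17\right) \left(-1 + 3 \left(-17\right)\right)\right)^{2} = \left(\frac{2}{3} \left(-17\right) \left(-1 - 51\right)\right)^{2} = \left(\frac{2}{3} \left(-17\right) \left(-52\right)\right)^{2} = \left(\frac{1768}{3}\right)^{2} = \frac{3125824}{9}$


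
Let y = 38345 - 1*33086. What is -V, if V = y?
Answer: -5259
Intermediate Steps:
y = 5259 (y = 38345 - 33086 = 5259)
V = 5259
-V = -1*5259 = -5259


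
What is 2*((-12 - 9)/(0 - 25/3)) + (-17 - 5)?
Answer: -424/25 ≈ -16.960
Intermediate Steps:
2*((-12 - 9)/(0 - 25/3)) + (-17 - 5) = 2*(-21/(0 - 25*⅓)) - 22 = 2*(-21/(0 - 25/3)) - 22 = 2*(-21/(-25/3)) - 22 = 2*(-21*(-3/25)) - 22 = 2*(63/25) - 22 = 126/25 - 22 = -424/25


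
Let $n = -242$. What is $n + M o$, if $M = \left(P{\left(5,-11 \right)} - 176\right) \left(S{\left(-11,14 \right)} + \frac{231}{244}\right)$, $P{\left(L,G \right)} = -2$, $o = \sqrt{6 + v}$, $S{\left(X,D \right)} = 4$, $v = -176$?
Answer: $-242 - \frac{107423 i \sqrt{170}}{122} \approx -242.0 - 11481.0 i$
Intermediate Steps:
$o = i \sqrt{170}$ ($o = \sqrt{6 - 176} = \sqrt{-170} = i \sqrt{170} \approx 13.038 i$)
$M = - \frac{107423}{122}$ ($M = \left(-2 - 176\right) \left(4 + \frac{231}{244}\right) = - 178 \left(4 + 231 \cdot \frac{1}{244}\right) = - 178 \left(4 + \frac{231}{244}\right) = \left(-178\right) \frac{1207}{244} = - \frac{107423}{122} \approx -880.52$)
$n + M o = -242 - \frac{107423 i \sqrt{170}}{122}$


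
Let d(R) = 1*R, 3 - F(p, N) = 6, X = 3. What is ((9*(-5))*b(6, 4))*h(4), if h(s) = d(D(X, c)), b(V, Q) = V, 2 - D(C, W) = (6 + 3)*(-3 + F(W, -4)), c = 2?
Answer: -15120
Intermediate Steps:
F(p, N) = -3 (F(p, N) = 3 - 1*6 = 3 - 6 = -3)
D(C, W) = 56 (D(C, W) = 2 - (6 + 3)*(-3 - 3) = 2 - 9*(-6) = 2 - 1*(-54) = 2 + 54 = 56)
d(R) = R
h(s) = 56
((9*(-5))*b(6, 4))*h(4) = ((9*(-5))*6)*56 = -45*6*56 = -270*56 = -15120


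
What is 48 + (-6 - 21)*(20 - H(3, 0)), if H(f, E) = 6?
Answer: -330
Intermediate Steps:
48 + (-6 - 21)*(20 - H(3, 0)) = 48 + (-6 - 21)*(20 - 1*6) = 48 - 27*(20 - 6) = 48 - 27*14 = 48 - 378 = -330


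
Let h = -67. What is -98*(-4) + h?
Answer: 325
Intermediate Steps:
-98*(-4) + h = -98*(-4) - 67 = 392 - 67 = 325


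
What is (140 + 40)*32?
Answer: 5760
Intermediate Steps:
(140 + 40)*32 = 180*32 = 5760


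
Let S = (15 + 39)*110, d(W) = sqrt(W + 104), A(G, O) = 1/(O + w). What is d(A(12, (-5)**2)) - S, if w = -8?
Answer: -5940 + sqrt(30073)/17 ≈ -5929.8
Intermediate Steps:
A(G, O) = 1/(-8 + O) (A(G, O) = 1/(O - 8) = 1/(-8 + O))
d(W) = sqrt(104 + W)
S = 5940 (S = 54*110 = 5940)
d(A(12, (-5)**2)) - S = sqrt(104 + 1/(-8 + (-5)**2)) - 1*5940 = sqrt(104 + 1/(-8 + 25)) - 5940 = sqrt(104 + 1/17) - 5940 = sqrt(1769/17) - 5940 = sqrt(30073)/17 - 5940 = -5940 + sqrt(30073)/17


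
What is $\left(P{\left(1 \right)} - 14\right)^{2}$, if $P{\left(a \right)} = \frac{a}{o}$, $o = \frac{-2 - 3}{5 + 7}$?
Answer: $\frac{6724}{25} \approx 268.96$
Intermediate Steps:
$o = - \frac{5}{12} \approx -0.41667$
$P{\left(a \right)} = - \frac{12 a}{5}$ ($P{\left(a \right)} = \frac{a}{- \frac{5}{12}} = a \left(- \frac{12}{5}\right) = - \frac{12 a}{5}$)
$\left(P{\left(1 \right)} - 14\right)^{2} = \left(\left(- \frac{12}{5}\right) 1 - 14\right)^{2} = \left(- \frac{12}{5} - 14\right)^{2} = \left(- \frac{82}{5}\right)^{2} = \frac{6724}{25}$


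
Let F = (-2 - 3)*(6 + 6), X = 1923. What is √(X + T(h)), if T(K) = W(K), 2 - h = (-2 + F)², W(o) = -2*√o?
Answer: √(1923 - 2*I*√3842) ≈ 43.875 - 1.4127*I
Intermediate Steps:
F = -60 (F = -5*12 = -60)
h = -3842 (h = 2 - (-2 - 60)² = 2 - 1*(-62)² = 2 - 1*3844 = 2 - 3844 = -3842)
T(K) = -2*√K
√(X + T(h)) = √(1923 - 2*I*√3842)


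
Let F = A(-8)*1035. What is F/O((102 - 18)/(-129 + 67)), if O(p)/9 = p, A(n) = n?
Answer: 14260/21 ≈ 679.05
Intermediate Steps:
O(p) = 9*p
F = -8280 (F = -8*1035 = -8280)
F/O((102 - 18)/(-129 + 67)) = -8280*(-129 + 67)/(9*(102 - 18)) = -8280/(9*(84/(-62))) = -8280/(9*(84*(-1/62))) = -8280/(9*(-42/31)) = -8280/(-378/31) = -8280*(-31/378) = 14260/21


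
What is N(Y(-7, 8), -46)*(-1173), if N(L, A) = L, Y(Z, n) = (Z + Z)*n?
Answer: 131376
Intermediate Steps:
Y(Z, n) = 2*Z*n (Y(Z, n) = (2*Z)*n = 2*Z*n)
N(Y(-7, 8), -46)*(-1173) = (2*(-7)*8)*(-1173) = -112*(-1173) = 131376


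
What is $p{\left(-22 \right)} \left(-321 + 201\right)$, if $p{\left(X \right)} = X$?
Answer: $2640$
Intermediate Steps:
$p{\left(-22 \right)} \left(-321 + 201\right) = - 22 \left(-321 + 201\right) = \left(-22\right) \left(-120\right) = 2640$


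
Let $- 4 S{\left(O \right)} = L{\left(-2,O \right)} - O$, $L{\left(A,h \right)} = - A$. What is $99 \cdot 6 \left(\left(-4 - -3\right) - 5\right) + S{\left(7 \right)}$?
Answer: $- \frac{14251}{4} \approx -3562.8$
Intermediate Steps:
$S{\left(O \right)} = - \frac{1}{2} + \frac{O}{4}$ ($S{\left(O \right)} = - \frac{\left(-1\right) \left(-2\right) - O}{4} = - \frac{2 - O}{4} = - \frac{1}{2} + \frac{O}{4}$)
$99 \cdot 6 \left(\left(-4 - -3\right) - 5\right) + S{\left(7 \right)} = 99 \cdot 6 \left(\left(-4 - -3\right) - 5\right) + \left(- \frac{1}{2} + \frac{1}{4} \cdot 7\right) = 99 \cdot 6 \left(\left(-4 + 3\right) - 5\right) + \left(- \frac{1}{2} + \frac{7}{4}\right) = 99 \cdot 6 \left(-1 - 5\right) + \frac{5}{4} = 99 \cdot 6 \left(-6\right) + \frac{5}{4} = 99 \left(-36\right) + \frac{5}{4} = -3564 + \frac{5}{4} = - \frac{14251}{4}$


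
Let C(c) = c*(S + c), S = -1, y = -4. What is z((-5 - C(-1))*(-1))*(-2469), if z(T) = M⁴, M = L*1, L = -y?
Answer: -632064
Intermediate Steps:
L = 4 (L = -1*(-4) = 4)
C(c) = c*(-1 + c)
M = 4 (M = 4*1 = 4)
z(T) = 256 (z(T) = 4⁴ = 256)
z((-5 - C(-1))*(-1))*(-2469) = 256*(-2469) = -632064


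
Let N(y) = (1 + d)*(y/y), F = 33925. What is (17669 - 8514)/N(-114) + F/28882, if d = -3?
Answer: -66086715/14441 ≈ -4576.3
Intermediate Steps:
N(y) = -2 (N(y) = (1 - 3)*(y/y) = -2*1 = -2)
(17669 - 8514)/N(-114) + F/28882 = (17669 - 8514)/(-2) + 33925/28882 = 9155*(-1/2) + 33925*(1/28882) = -9155/2 + 33925/28882 = -66086715/14441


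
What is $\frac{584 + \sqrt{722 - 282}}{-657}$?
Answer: $- \frac{8}{9} - \frac{2 \sqrt{110}}{657} \approx -0.92082$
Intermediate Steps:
$\frac{584 + \sqrt{722 - 282}}{-657} = - \frac{584 + \sqrt{440}}{657} = - \frac{584 + 2 \sqrt{110}}{657} = - \frac{8}{9} - \frac{2 \sqrt{110}}{657}$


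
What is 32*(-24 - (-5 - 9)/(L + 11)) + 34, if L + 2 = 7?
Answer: -706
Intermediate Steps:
L = 5 (L = -2 + 7 = 5)
32*(-24 - (-5 - 9)/(L + 11)) + 34 = 32*(-24 - (-5 - 9)/(5 + 11)) + 34 = 32*(-24 - (-14)/16) + 34 = 32*(-24 - 1*(-7/8)) + 34 = 32*(-24 + 7/8) + 34 = 32*(-185/8) + 34 = -740 + 34 = -706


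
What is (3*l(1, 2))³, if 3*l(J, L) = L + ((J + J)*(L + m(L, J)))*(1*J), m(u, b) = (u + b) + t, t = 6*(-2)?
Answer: -1728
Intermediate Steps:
t = -12
m(u, b) = -12 + b + u (m(u, b) = (u + b) - 12 = (b + u) - 12 = -12 + b + u)
l(J, L) = L/3 + 2*J²*(-12 + J + 2*L)/3 (l(J, L) = (L + ((J + J)*(L + (-12 + J + L)))*(1*J))/3 = (L + ((2*J)*(-12 + J + 2*L))*J)/3 = (L + (2*J*(-12 + J + 2*L))*J)/3 = (L + 2*J²*(-12 + J + 2*L))/3 = L/3 + 2*J²*(-12 + J + 2*L)/3)
(3*l(1, 2))³ = (3*((⅓)*2 + (⅔)*2*1² + (⅔)*1²*(-12 + 1 + 2)))³ = (3*(⅔ + (⅔)*2*1 + (⅔)*1*(-9)))³ = (3*(⅔ + 4/3 - 6))³ = (3*(-4))³ = (-12)³ = -1728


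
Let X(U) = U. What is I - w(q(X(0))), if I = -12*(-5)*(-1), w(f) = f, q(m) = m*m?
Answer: -60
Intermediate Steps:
q(m) = m²
I = -60 (I = 60*(-1) = -60)
I - w(q(X(0))) = -60 - 1*0² = -60 - 1*0 = -60 + 0 = -60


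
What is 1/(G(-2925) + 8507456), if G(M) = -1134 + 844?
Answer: 1/8507166 ≈ 1.1755e-7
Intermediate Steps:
G(M) = -290
1/(G(-2925) + 8507456) = 1/(-290 + 8507456) = 1/8507166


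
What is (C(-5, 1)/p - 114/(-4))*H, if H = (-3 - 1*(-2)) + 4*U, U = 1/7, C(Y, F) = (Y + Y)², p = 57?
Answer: -3449/266 ≈ -12.966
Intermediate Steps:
C(Y, F) = 4*Y² (C(Y, F) = (2*Y)² = 4*Y²)
U = ⅐ ≈ 0.14286
H = -3/7 (H = (-3 - 1*(-2)) + 4*(⅐) = (-3 + 2) + 4/7 = -1 + 4/7 = -3/7 ≈ -0.42857)
(C(-5, 1)/p - 114/(-4))*H = ((4*(-5)²)/57 - 114/(-4))*(-3/7) = ((4*25)*(1/57) - 114*(-¼))*(-3/7) = (100*(1/57) + 57/2)*(-3/7) = (100/57 + 57/2)*(-3/7) = (3449/114)*(-3/7) = -3449/266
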